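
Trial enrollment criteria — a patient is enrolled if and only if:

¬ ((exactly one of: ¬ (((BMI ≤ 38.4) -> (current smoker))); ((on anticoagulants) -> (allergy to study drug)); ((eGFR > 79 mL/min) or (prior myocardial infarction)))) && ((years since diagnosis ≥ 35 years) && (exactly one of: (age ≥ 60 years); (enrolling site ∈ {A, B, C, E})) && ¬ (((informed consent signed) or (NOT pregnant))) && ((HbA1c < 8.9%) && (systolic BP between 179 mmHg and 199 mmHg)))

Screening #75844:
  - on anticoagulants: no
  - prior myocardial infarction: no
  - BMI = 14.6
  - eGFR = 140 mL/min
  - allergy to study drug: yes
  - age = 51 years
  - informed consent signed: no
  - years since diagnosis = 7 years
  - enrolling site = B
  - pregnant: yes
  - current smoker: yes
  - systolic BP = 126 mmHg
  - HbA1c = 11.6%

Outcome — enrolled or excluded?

Atomic conditions:
  BMI ≤ 38.4: 14.6 ≤ 38.4 is true
  current smoker: yes → true
  on anticoagulants: no → false
  allergy to study drug: yes → true
  eGFR > 79 mL/min: 140 > 79 is true
  prior myocardial infarction: no → false
  years since diagnosis ≥ 35 years: 7 ≥ 35 is false
  age ≥ 60 years: 51 ≥ 60 is false
  enrolling site ∈ {A, B, C, E}: B is in the set → true
  informed consent signed: no → false
  NOT pregnant: yes → false
  HbA1c < 8.9%: 11.6 < 8.9 is false
  systolic BP between 179 mmHg and 199 mmHg: 126 in [179, 199] is false
Combine:
[1.1.1.1] true → true = true
[1.1.1] NOT true = false
[1.1.2] false → true (antecedent false ⇒ implication holds) = true
[1.1.3] true OR false = true
[1.1] exactly-one(false, true, true) = false
[1] NOT false = true
[2.2] exactly-one(false, true) = true
[2.3.1] false OR false = false
[2.3] NOT false = true
[2.4] false AND false = false
[2] false AND true AND true AND false = false
[root] true AND false = false
Overall: false → excluded

Excluded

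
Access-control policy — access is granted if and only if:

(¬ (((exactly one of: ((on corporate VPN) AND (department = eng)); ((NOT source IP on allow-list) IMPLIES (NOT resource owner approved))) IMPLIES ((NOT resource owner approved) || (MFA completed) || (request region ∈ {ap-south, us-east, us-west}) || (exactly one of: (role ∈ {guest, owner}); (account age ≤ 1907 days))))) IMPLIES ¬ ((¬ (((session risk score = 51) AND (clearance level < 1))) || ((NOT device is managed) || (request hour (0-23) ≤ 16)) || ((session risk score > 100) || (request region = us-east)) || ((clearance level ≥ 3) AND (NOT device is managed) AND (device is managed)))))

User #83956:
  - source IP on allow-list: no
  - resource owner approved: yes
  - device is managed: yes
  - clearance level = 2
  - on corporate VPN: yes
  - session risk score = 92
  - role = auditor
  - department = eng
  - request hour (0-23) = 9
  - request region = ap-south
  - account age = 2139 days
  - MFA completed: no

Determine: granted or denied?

Atomic conditions:
  on corporate VPN: yes → true
  department = eng: eng == eng is true
  NOT source IP on allow-list: no → true
  NOT resource owner approved: yes → false
  MFA completed: no → false
  request region ∈ {ap-south, us-east, us-west}: ap-south is in the set → true
  role ∈ {guest, owner}: auditor is not in the set → false
  account age ≤ 1907 days: 2139 ≤ 1907 is false
  session risk score = 51: 92 == 51 is false
  clearance level < 1: 2 < 1 is false
  NOT device is managed: yes → false
  request hour (0-23) ≤ 16: 9 ≤ 16 is true
  session risk score > 100: 92 > 100 is false
  request region = us-east: ap-south == us-east is false
  clearance level ≥ 3: 2 ≥ 3 is false
  device is managed: yes → true
Combine:
[1.1.1.1] true AND true = true
[1.1.1.2] true → false = false
[1.1.1] exactly-one(true, false) = true
[1.1.2.4] exactly-one(false, false) = false
[1.1.2] false OR false OR true OR false = true
[1.1] true → true = true
[1] NOT true = false
[2.1.1.1] false AND false = false
[2.1.1] NOT false = true
[2.1.2] false OR true = true
[2.1.3] false OR false = false
[2.1.4] false AND false AND true = false
[2.1] true OR true OR false OR false = true
[2] NOT true = false
[root] false → false (antecedent false ⇒ implication holds) = true
Overall: true → granted

Granted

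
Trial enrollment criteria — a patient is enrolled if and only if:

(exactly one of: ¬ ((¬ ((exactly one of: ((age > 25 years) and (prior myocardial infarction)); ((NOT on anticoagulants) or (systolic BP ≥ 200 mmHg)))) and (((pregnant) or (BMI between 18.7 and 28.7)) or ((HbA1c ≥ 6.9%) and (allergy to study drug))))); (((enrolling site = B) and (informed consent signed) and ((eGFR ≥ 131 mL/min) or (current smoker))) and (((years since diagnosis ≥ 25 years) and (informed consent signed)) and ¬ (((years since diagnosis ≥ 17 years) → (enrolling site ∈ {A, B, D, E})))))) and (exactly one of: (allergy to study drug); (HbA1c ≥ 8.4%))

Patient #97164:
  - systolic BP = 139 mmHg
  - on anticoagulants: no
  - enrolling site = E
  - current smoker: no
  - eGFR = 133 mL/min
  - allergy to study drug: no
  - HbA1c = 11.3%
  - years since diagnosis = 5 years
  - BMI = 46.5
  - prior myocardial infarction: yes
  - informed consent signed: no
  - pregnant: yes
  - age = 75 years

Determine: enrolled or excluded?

Excluded

Atomic conditions:
  age > 25 years: 75 > 25 is true
  prior myocardial infarction: yes → true
  NOT on anticoagulants: no → true
  systolic BP ≥ 200 mmHg: 139 ≥ 200 is false
  pregnant: yes → true
  BMI between 18.7 and 28.7: 46.5 in [18.7, 28.7] is false
  HbA1c ≥ 6.9%: 11.3 ≥ 6.9 is true
  allergy to study drug: no → false
  enrolling site = B: E == B is false
  informed consent signed: no → false
  eGFR ≥ 131 mL/min: 133 ≥ 131 is true
  current smoker: no → false
  years since diagnosis ≥ 25 years: 5 ≥ 25 is false
  years since diagnosis ≥ 17 years: 5 ≥ 17 is false
  enrolling site ∈ {A, B, D, E}: E is in the set → true
  HbA1c ≥ 8.4%: 11.3 ≥ 8.4 is true
Combine:
[1.1.1.1.1.1] true AND true = true
[1.1.1.1.1.2] true OR false = true
[1.1.1.1.1] exactly-one(true, true) = false
[1.1.1.1] NOT false = true
[1.1.1.2.1] true OR false = true
[1.1.1.2.2] true AND false = false
[1.1.1.2] true OR false = true
[1.1.1] true AND true = true
[1.1] NOT true = false
[1.2.1.3] true OR false = true
[1.2.1] false AND false AND true = false
[1.2.2.1] false AND false = false
[1.2.2.2.1] false → true (antecedent false ⇒ implication holds) = true
[1.2.2.2] NOT true = false
[1.2.2] false AND false = false
[1.2] false AND false = false
[1] exactly-one(false, false) = false
[2] exactly-one(false, true) = true
[root] false AND true = false
Overall: false → excluded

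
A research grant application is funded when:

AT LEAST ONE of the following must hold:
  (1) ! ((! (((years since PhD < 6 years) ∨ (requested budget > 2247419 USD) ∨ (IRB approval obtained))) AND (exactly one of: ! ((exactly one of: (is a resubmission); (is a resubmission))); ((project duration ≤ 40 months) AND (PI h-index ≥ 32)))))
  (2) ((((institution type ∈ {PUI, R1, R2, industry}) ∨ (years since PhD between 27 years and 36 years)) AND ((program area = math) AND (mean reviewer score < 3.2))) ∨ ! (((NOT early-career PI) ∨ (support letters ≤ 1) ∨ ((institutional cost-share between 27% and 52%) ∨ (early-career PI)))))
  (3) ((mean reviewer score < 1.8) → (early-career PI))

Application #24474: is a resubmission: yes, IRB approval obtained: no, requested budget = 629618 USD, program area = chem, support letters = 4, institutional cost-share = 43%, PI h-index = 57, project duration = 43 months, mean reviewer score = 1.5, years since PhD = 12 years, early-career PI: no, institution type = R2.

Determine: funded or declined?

Declined

Atomic conditions:
  years since PhD < 6 years: 12 < 6 is false
  requested budget > 2247419 USD: 629618 > 2247419 is false
  IRB approval obtained: no → false
  is a resubmission: yes → true
  project duration ≤ 40 months: 43 ≤ 40 is false
  PI h-index ≥ 32: 57 ≥ 32 is true
  institution type ∈ {PUI, R1, R2, industry}: R2 is in the set → true
  years since PhD between 27 years and 36 years: 12 in [27, 36] is false
  program area = math: chem == math is false
  mean reviewer score < 3.2: 1.5 < 3.2 is true
  NOT early-career PI: no → true
  support letters ≤ 1: 4 ≤ 1 is false
  institutional cost-share between 27% and 52%: 43 in [27, 52] is true
  early-career PI: no → false
  mean reviewer score < 1.8: 1.5 < 1.8 is true
Combine:
[1.1.1.1] false OR false OR false = false
[1.1.1] NOT false = true
[1.1.2.1.1] exactly-one(true, true) = false
[1.1.2.1] NOT false = true
[1.1.2.2] false AND true = false
[1.1.2] exactly-one(true, false) = true
[1.1] true AND true = true
[1] NOT true = false
[2.1.1] true OR false = true
[2.1.2] false AND true = false
[2.1] true AND false = false
[2.2.1.3] true OR false = true
[2.2.1] true OR false OR true = true
[2.2] NOT true = false
[2] false OR false = false
[3] true → false = false
[root] false OR false OR false = false
Overall: false → declined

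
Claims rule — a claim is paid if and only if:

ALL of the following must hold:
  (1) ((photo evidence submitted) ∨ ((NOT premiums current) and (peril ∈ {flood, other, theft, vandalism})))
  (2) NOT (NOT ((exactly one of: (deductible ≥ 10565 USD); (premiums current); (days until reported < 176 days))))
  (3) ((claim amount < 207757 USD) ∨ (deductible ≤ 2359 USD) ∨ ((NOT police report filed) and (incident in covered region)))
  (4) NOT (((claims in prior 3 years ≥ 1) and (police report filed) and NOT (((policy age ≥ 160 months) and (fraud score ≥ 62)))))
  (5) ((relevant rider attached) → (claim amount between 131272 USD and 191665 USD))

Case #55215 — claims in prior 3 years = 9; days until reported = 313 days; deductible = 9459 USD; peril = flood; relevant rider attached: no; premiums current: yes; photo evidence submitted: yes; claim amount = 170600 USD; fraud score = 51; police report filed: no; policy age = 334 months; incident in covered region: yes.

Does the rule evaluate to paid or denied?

Atomic conditions:
  photo evidence submitted: yes → true
  NOT premiums current: yes → false
  peril ∈ {flood, other, theft, vandalism}: flood is in the set → true
  deductible ≥ 10565 USD: 9459 ≥ 10565 is false
  premiums current: yes → true
  days until reported < 176 days: 313 < 176 is false
  claim amount < 207757 USD: 170600 < 207757 is true
  deductible ≤ 2359 USD: 9459 ≤ 2359 is false
  NOT police report filed: no → true
  incident in covered region: yes → true
  claims in prior 3 years ≥ 1: 9 ≥ 1 is true
  police report filed: no → false
  policy age ≥ 160 months: 334 ≥ 160 is true
  fraud score ≥ 62: 51 ≥ 62 is false
  relevant rider attached: no → false
  claim amount between 131272 USD and 191665 USD: 170600 in [131272, 191665] is true
Combine:
[1.2] false AND true = false
[1] true OR false = true
[2.1.1] exactly-one(false, true, false) = true
[2.1] NOT true = false
[2] NOT false = true
[3.3] true AND true = true
[3] true OR false OR true = true
[4.1.3.1] true AND false = false
[4.1.3] NOT false = true
[4.1] true AND false AND true = false
[4] NOT false = true
[5] false → true (antecedent false ⇒ implication holds) = true
[root] true AND true AND true AND true AND true = true
Overall: true → paid

Paid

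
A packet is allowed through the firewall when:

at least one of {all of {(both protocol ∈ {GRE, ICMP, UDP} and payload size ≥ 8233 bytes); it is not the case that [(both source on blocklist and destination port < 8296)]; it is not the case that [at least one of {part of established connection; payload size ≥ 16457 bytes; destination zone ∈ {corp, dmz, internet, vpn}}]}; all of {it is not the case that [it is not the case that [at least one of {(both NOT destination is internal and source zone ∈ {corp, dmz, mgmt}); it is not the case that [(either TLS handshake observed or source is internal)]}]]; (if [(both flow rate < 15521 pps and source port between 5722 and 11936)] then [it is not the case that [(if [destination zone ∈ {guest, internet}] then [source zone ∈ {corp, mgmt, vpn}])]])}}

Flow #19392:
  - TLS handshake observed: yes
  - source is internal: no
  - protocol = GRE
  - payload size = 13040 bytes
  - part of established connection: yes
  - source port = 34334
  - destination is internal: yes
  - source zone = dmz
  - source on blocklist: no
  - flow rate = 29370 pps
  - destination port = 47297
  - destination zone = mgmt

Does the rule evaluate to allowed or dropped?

Atomic conditions:
  protocol ∈ {GRE, ICMP, UDP}: GRE is in the set → true
  payload size ≥ 8233 bytes: 13040 ≥ 8233 is true
  source on blocklist: no → false
  destination port < 8296: 47297 < 8296 is false
  part of established connection: yes → true
  payload size ≥ 16457 bytes: 13040 ≥ 16457 is false
  destination zone ∈ {corp, dmz, internet, vpn}: mgmt is not in the set → false
  NOT destination is internal: yes → false
  source zone ∈ {corp, dmz, mgmt}: dmz is in the set → true
  TLS handshake observed: yes → true
  source is internal: no → false
  flow rate < 15521 pps: 29370 < 15521 is false
  source port between 5722 and 11936: 34334 in [5722, 11936] is false
  destination zone ∈ {guest, internet}: mgmt is not in the set → false
  source zone ∈ {corp, mgmt, vpn}: dmz is not in the set → false
Combine:
[1.1] true AND true = true
[1.2.1] false AND false = false
[1.2] NOT false = true
[1.3.1] true OR false OR false = true
[1.3] NOT true = false
[1] true AND true AND false = false
[2.1.1.1.1] false AND true = false
[2.1.1.1.2.1] true OR false = true
[2.1.1.1.2] NOT true = false
[2.1.1.1] false OR false = false
[2.1.1] NOT false = true
[2.1] NOT true = false
[2.2.1] false AND false = false
[2.2.2.1] false → false (antecedent false ⇒ implication holds) = true
[2.2.2] NOT true = false
[2.2] false → false (antecedent false ⇒ implication holds) = true
[2] false AND true = false
[root] false OR false = false
Overall: false → dropped

Dropped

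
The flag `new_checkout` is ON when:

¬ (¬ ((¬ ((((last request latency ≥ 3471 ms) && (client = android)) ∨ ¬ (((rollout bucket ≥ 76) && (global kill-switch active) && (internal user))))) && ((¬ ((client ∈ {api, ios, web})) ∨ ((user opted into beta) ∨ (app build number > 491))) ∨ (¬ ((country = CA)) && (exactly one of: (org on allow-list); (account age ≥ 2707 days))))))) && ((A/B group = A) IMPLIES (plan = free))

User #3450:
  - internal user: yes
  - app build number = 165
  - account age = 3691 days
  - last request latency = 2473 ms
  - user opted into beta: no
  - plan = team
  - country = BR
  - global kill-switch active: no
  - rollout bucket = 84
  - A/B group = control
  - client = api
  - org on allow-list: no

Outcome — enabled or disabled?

Atomic conditions:
  last request latency ≥ 3471 ms: 2473 ≥ 3471 is false
  client = android: api == android is false
  rollout bucket ≥ 76: 84 ≥ 76 is true
  global kill-switch active: no → false
  internal user: yes → true
  client ∈ {api, ios, web}: api is in the set → true
  user opted into beta: no → false
  app build number > 491: 165 > 491 is false
  country = CA: BR == CA is false
  org on allow-list: no → false
  account age ≥ 2707 days: 3691 ≥ 2707 is true
  A/B group = A: control == A is false
  plan = free: team == free is false
Combine:
[1.1.1.1.1.1] false AND false = false
[1.1.1.1.1.2.1] true AND false AND true = false
[1.1.1.1.1.2] NOT false = true
[1.1.1.1.1] false OR true = true
[1.1.1.1] NOT true = false
[1.1.1.2.1.1] NOT true = false
[1.1.1.2.1.2] false OR false = false
[1.1.1.2.1] false OR false = false
[1.1.1.2.2.1] NOT false = true
[1.1.1.2.2.2] exactly-one(false, true) = true
[1.1.1.2.2] true AND true = true
[1.1.1.2] false OR true = true
[1.1.1] false AND true = false
[1.1] NOT false = true
[1] NOT true = false
[2] false → false (antecedent false ⇒ implication holds) = true
[root] false AND true = false
Overall: false → disabled

Disabled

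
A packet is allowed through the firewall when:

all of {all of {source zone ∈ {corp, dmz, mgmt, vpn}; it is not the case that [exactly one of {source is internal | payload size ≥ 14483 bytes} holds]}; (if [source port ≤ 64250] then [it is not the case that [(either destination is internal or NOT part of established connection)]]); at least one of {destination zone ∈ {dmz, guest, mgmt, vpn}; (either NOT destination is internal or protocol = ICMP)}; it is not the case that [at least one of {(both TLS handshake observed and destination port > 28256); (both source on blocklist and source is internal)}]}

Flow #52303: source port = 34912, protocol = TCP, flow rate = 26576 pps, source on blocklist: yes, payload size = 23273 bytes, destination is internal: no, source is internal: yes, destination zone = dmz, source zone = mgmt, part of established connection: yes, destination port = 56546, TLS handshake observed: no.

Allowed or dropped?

Dropped

Atomic conditions:
  source zone ∈ {corp, dmz, mgmt, vpn}: mgmt is in the set → true
  source is internal: yes → true
  payload size ≥ 14483 bytes: 23273 ≥ 14483 is true
  source port ≤ 64250: 34912 ≤ 64250 is true
  destination is internal: no → false
  NOT part of established connection: yes → false
  destination zone ∈ {dmz, guest, mgmt, vpn}: dmz is in the set → true
  NOT destination is internal: no → true
  protocol = ICMP: TCP == ICMP is false
  TLS handshake observed: no → false
  destination port > 28256: 56546 > 28256 is true
  source on blocklist: yes → true
Combine:
[1.2.1] exactly-one(true, true) = false
[1.2] NOT false = true
[1] true AND true = true
[2.2.1] false OR false = false
[2.2] NOT false = true
[2] true → true = true
[3.2] true OR false = true
[3] true OR true = true
[4.1.1] false AND true = false
[4.1.2] true AND true = true
[4.1] false OR true = true
[4] NOT true = false
[root] true AND true AND true AND false = false
Overall: false → dropped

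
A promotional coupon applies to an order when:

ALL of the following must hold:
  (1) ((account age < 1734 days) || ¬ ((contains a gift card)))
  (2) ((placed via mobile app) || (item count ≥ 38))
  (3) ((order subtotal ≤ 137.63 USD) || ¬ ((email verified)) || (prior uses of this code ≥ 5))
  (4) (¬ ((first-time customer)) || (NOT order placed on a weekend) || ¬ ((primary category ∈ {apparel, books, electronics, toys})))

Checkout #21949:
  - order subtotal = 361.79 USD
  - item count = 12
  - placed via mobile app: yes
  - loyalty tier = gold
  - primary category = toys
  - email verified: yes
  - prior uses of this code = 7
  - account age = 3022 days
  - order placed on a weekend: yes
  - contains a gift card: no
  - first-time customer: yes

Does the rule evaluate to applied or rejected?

Rejected

Atomic conditions:
  account age < 1734 days: 3022 < 1734 is false
  contains a gift card: no → false
  placed via mobile app: yes → true
  item count ≥ 38: 12 ≥ 38 is false
  order subtotal ≤ 137.63 USD: 361.79 ≤ 137.63 is false
  email verified: yes → true
  prior uses of this code ≥ 5: 7 ≥ 5 is true
  first-time customer: yes → true
  NOT order placed on a weekend: yes → false
  primary category ∈ {apparel, books, electronics, toys}: toys is in the set → true
Combine:
[1.2] NOT false = true
[1] false OR true = true
[2] true OR false = true
[3.2] NOT true = false
[3] false OR false OR true = true
[4.1] NOT true = false
[4.3] NOT true = false
[4] false OR false OR false = false
[root] true AND true AND true AND false = false
Overall: false → rejected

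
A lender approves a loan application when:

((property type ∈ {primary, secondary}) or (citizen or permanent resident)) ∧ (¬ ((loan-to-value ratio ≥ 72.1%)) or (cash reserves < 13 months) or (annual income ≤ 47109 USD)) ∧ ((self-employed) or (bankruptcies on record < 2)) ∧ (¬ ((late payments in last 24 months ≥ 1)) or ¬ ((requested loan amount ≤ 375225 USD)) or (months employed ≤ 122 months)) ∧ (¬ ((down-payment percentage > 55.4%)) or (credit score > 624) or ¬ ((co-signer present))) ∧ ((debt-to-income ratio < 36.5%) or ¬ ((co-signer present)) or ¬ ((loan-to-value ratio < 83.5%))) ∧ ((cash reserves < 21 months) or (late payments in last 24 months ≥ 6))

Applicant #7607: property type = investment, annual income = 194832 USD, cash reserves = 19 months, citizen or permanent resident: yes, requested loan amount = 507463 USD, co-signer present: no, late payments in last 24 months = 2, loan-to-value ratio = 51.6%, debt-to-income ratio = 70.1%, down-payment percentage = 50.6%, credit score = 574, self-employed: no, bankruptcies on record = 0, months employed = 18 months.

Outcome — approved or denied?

Approved

Atomic conditions:
  property type ∈ {primary, secondary}: investment is not in the set → false
  citizen or permanent resident: yes → true
  loan-to-value ratio ≥ 72.1%: 51.6 ≥ 72.1 is false
  cash reserves < 13 months: 19 < 13 is false
  annual income ≤ 47109 USD: 194832 ≤ 47109 is false
  self-employed: no → false
  bankruptcies on record < 2: 0 < 2 is true
  late payments in last 24 months ≥ 1: 2 ≥ 1 is true
  requested loan amount ≤ 375225 USD: 507463 ≤ 375225 is false
  months employed ≤ 122 months: 18 ≤ 122 is true
  down-payment percentage > 55.4%: 50.6 > 55.4 is false
  credit score > 624: 574 > 624 is false
  co-signer present: no → false
  debt-to-income ratio < 36.5%: 70.1 < 36.5 is false
  loan-to-value ratio < 83.5%: 51.6 < 83.5 is true
  cash reserves < 21 months: 19 < 21 is true
  late payments in last 24 months ≥ 6: 2 ≥ 6 is false
Combine:
[1] false OR true = true
[2.1] NOT false = true
[2] true OR false OR false = true
[3] false OR true = true
[4.1] NOT true = false
[4.2] NOT false = true
[4] false OR true OR true = true
[5.1] NOT false = true
[5.3] NOT false = true
[5] true OR false OR true = true
[6.2] NOT false = true
[6.3] NOT true = false
[6] false OR true OR false = true
[7] true OR false = true
[root] true AND true AND true AND true AND true AND true AND true = true
Overall: true → approved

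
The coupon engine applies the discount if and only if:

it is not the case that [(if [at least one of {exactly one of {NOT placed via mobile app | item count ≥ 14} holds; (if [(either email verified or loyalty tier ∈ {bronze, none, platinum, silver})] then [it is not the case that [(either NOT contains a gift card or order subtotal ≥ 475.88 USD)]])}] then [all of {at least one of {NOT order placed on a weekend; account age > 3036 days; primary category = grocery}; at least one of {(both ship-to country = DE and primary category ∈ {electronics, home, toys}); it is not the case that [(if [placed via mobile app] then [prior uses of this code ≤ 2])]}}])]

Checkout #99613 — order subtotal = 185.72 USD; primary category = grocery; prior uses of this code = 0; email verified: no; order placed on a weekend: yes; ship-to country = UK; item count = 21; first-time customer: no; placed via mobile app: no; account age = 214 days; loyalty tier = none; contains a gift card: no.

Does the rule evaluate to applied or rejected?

Rejected

Atomic conditions:
  NOT placed via mobile app: no → true
  item count ≥ 14: 21 ≥ 14 is true
  email verified: no → false
  loyalty tier ∈ {bronze, none, platinum, silver}: none is in the set → true
  NOT contains a gift card: no → true
  order subtotal ≥ 475.88 USD: 185.72 ≥ 475.88 is false
  NOT order placed on a weekend: yes → false
  account age > 3036 days: 214 > 3036 is false
  primary category = grocery: grocery == grocery is true
  ship-to country = DE: UK == DE is false
  primary category ∈ {electronics, home, toys}: grocery is not in the set → false
  placed via mobile app: no → false
  prior uses of this code ≤ 2: 0 ≤ 2 is true
Combine:
[1.1.1] exactly-one(true, true) = false
[1.1.2.1] false OR true = true
[1.1.2.2.1] true OR false = true
[1.1.2.2] NOT true = false
[1.1.2] true → false = false
[1.1] false OR false = false
[1.2.1] false OR false OR true = true
[1.2.2.1] false AND false = false
[1.2.2.2.1] false → true (antecedent false ⇒ implication holds) = true
[1.2.2.2] NOT true = false
[1.2.2] false OR false = false
[1.2] true AND false = false
[1] false → false (antecedent false ⇒ implication holds) = true
[root] NOT true = false
Overall: false → rejected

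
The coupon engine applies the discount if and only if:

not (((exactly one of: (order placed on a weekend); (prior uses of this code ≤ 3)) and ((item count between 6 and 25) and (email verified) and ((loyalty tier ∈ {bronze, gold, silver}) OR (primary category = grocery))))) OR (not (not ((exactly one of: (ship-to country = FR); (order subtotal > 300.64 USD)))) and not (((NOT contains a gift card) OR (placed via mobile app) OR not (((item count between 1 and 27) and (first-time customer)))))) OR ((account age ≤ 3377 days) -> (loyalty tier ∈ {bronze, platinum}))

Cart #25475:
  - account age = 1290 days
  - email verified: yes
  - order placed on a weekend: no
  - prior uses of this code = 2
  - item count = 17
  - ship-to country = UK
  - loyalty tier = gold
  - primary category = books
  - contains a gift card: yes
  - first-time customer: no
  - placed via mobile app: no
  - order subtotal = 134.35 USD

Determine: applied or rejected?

Rejected

Atomic conditions:
  order placed on a weekend: no → false
  prior uses of this code ≤ 3: 2 ≤ 3 is true
  item count between 6 and 25: 17 in [6, 25] is true
  email verified: yes → true
  loyalty tier ∈ {bronze, gold, silver}: gold is in the set → true
  primary category = grocery: books == grocery is false
  ship-to country = FR: UK == FR is false
  order subtotal > 300.64 USD: 134.35 > 300.64 is false
  NOT contains a gift card: yes → false
  placed via mobile app: no → false
  item count between 1 and 27: 17 in [1, 27] is true
  first-time customer: no → false
  account age ≤ 3377 days: 1290 ≤ 3377 is true
  loyalty tier ∈ {bronze, platinum}: gold is not in the set → false
Combine:
[1.1.1] exactly-one(false, true) = true
[1.1.2.3] true OR false = true
[1.1.2] true AND true AND true = true
[1.1] true AND true = true
[1] NOT true = false
[2.1.1.1] exactly-one(false, false) = false
[2.1.1] NOT false = true
[2.1] NOT true = false
[2.2.1.3.1] true AND false = false
[2.2.1.3] NOT false = true
[2.2.1] false OR false OR true = true
[2.2] NOT true = false
[2] false AND false = false
[3] true → false = false
[root] false OR false OR false = false
Overall: false → rejected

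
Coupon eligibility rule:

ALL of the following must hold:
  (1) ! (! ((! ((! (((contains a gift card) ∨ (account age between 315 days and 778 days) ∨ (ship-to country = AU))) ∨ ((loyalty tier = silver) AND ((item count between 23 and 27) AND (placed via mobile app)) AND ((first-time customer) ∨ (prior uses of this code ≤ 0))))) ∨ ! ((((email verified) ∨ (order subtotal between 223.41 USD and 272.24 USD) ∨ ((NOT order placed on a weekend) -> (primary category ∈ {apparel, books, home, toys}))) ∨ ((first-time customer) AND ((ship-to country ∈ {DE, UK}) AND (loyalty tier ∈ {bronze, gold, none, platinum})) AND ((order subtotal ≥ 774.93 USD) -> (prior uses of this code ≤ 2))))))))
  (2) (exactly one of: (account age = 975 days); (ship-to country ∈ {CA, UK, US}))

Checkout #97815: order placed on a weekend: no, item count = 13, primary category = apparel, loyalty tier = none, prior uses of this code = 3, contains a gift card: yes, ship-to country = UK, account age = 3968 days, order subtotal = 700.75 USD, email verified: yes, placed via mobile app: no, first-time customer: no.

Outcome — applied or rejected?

Applied

Atomic conditions:
  contains a gift card: yes → true
  account age between 315 days and 778 days: 3968 in [315, 778] is false
  ship-to country = AU: UK == AU is false
  loyalty tier = silver: none == silver is false
  item count between 23 and 27: 13 in [23, 27] is false
  placed via mobile app: no → false
  first-time customer: no → false
  prior uses of this code ≤ 0: 3 ≤ 0 is false
  email verified: yes → true
  order subtotal between 223.41 USD and 272.24 USD: 700.75 in [223.41, 272.24] is false
  NOT order placed on a weekend: no → true
  primary category ∈ {apparel, books, home, toys}: apparel is in the set → true
  ship-to country ∈ {DE, UK}: UK is in the set → true
  loyalty tier ∈ {bronze, gold, none, platinum}: none is in the set → true
  order subtotal ≥ 774.93 USD: 700.75 ≥ 774.93 is false
  prior uses of this code ≤ 2: 3 ≤ 2 is false
  account age = 975 days: 3968 == 975 is false
  ship-to country ∈ {CA, UK, US}: UK is in the set → true
Combine:
[1.1.1.1.1.1.1] true OR false OR false = true
[1.1.1.1.1.1] NOT true = false
[1.1.1.1.1.2.2] false AND false = false
[1.1.1.1.1.2.3] false OR false = false
[1.1.1.1.1.2] false AND false AND false = false
[1.1.1.1.1] false OR false = false
[1.1.1.1] NOT false = true
[1.1.1.2.1.1.3] true → true = true
[1.1.1.2.1.1] true OR false OR true = true
[1.1.1.2.1.2.2] true AND true = true
[1.1.1.2.1.2.3] false → false (antecedent false ⇒ implication holds) = true
[1.1.1.2.1.2] false AND true AND true = false
[1.1.1.2.1] true OR false = true
[1.1.1.2] NOT true = false
[1.1.1] true OR false = true
[1.1] NOT true = false
[1] NOT false = true
[2] exactly-one(false, true) = true
[root] true AND true = true
Overall: true → applied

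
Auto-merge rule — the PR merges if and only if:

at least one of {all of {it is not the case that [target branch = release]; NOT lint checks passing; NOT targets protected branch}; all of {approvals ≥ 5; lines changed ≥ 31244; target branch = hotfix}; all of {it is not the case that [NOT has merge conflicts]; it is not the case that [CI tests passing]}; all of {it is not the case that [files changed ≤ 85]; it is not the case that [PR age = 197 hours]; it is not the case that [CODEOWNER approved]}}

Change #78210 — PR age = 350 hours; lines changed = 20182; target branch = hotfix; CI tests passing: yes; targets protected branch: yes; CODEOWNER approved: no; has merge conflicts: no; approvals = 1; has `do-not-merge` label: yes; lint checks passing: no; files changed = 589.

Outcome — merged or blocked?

Atomic conditions:
  target branch = release: hotfix == release is false
  NOT lint checks passing: no → true
  NOT targets protected branch: yes → false
  approvals ≥ 5: 1 ≥ 5 is false
  lines changed ≥ 31244: 20182 ≥ 31244 is false
  target branch = hotfix: hotfix == hotfix is true
  NOT has merge conflicts: no → true
  CI tests passing: yes → true
  files changed ≤ 85: 589 ≤ 85 is false
  PR age = 197 hours: 350 == 197 is false
  CODEOWNER approved: no → false
Combine:
[1.1] NOT false = true
[1] true AND true AND false = false
[2] false AND false AND true = false
[3.1] NOT true = false
[3.2] NOT true = false
[3] false AND false = false
[4.1] NOT false = true
[4.2] NOT false = true
[4.3] NOT false = true
[4] true AND true AND true = true
[root] false OR false OR false OR true = true
Overall: true → merged

Merged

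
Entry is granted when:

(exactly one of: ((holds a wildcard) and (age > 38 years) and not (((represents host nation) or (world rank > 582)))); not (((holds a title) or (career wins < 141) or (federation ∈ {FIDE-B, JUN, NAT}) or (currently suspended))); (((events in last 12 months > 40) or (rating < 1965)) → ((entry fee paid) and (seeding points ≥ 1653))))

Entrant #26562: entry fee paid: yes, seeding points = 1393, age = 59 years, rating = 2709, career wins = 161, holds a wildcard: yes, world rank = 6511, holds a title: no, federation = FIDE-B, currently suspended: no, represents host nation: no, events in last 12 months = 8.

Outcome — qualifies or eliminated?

Qualifies

Atomic conditions:
  holds a wildcard: yes → true
  age > 38 years: 59 > 38 is true
  represents host nation: no → false
  world rank > 582: 6511 > 582 is true
  holds a title: no → false
  career wins < 141: 161 < 141 is false
  federation ∈ {FIDE-B, JUN, NAT}: FIDE-B is in the set → true
  currently suspended: no → false
  events in last 12 months > 40: 8 > 40 is false
  rating < 1965: 2709 < 1965 is false
  entry fee paid: yes → true
  seeding points ≥ 1653: 1393 ≥ 1653 is false
Combine:
[1.3.1] false OR true = true
[1.3] NOT true = false
[1] true AND true AND false = false
[2.1] false OR false OR true OR false = true
[2] NOT true = false
[3.1] false OR false = false
[3.2] true AND false = false
[3] false → false (antecedent false ⇒ implication holds) = true
[root] exactly-one(false, false, true) = true
Overall: true → qualifies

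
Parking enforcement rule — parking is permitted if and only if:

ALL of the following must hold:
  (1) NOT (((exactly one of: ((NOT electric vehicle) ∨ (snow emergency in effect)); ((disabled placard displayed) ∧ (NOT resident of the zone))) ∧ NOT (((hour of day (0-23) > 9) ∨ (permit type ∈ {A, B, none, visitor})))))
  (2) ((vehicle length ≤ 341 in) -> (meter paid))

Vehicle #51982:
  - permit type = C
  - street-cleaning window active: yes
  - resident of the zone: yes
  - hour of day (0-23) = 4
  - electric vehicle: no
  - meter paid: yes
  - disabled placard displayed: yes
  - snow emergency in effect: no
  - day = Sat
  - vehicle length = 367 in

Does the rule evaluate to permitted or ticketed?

Ticketed

Atomic conditions:
  NOT electric vehicle: no → true
  snow emergency in effect: no → false
  disabled placard displayed: yes → true
  NOT resident of the zone: yes → false
  hour of day (0-23) > 9: 4 > 9 is false
  permit type ∈ {A, B, none, visitor}: C is not in the set → false
  vehicle length ≤ 341 in: 367 ≤ 341 is false
  meter paid: yes → true
Combine:
[1.1.1.1] true OR false = true
[1.1.1.2] true AND false = false
[1.1.1] exactly-one(true, false) = true
[1.1.2.1] false OR false = false
[1.1.2] NOT false = true
[1.1] true AND true = true
[1] NOT true = false
[2] false → true (antecedent false ⇒ implication holds) = true
[root] false AND true = false
Overall: false → ticketed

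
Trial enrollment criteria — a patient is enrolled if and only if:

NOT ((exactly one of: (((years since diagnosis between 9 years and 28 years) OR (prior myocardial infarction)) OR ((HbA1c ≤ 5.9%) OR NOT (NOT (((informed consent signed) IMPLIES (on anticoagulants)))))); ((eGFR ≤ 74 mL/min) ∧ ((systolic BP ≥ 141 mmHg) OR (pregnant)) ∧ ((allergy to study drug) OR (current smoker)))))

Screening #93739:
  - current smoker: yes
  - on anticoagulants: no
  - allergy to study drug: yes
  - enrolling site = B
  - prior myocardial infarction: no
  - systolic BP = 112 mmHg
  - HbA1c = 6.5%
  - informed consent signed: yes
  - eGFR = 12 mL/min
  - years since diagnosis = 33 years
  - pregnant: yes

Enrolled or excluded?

Excluded

Atomic conditions:
  years since diagnosis between 9 years and 28 years: 33 in [9, 28] is false
  prior myocardial infarction: no → false
  HbA1c ≤ 5.9%: 6.5 ≤ 5.9 is false
  informed consent signed: yes → true
  on anticoagulants: no → false
  eGFR ≤ 74 mL/min: 12 ≤ 74 is true
  systolic BP ≥ 141 mmHg: 112 ≥ 141 is false
  pregnant: yes → true
  allergy to study drug: yes → true
  current smoker: yes → true
Combine:
[1.1.1] false OR false = false
[1.1.2.2.1.1] true → false = false
[1.1.2.2.1] NOT false = true
[1.1.2.2] NOT true = false
[1.1.2] false OR false = false
[1.1] false OR false = false
[1.2.2] false OR true = true
[1.2.3] true OR true = true
[1.2] true AND true AND true = true
[1] exactly-one(false, true) = true
[root] NOT true = false
Overall: false → excluded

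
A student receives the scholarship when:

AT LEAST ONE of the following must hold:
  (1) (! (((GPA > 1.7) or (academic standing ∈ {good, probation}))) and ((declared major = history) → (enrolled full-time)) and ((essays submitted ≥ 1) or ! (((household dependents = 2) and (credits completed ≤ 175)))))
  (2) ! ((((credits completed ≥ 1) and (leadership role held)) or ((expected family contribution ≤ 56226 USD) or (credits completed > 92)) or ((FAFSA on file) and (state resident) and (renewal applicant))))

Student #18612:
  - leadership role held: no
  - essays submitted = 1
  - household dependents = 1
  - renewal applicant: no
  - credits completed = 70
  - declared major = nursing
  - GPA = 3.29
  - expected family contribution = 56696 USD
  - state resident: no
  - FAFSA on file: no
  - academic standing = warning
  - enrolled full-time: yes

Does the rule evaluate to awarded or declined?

Atomic conditions:
  GPA > 1.7: 3.29 > 1.7 is true
  academic standing ∈ {good, probation}: warning is not in the set → false
  declared major = history: nursing == history is false
  enrolled full-time: yes → true
  essays submitted ≥ 1: 1 ≥ 1 is true
  household dependents = 2: 1 == 2 is false
  credits completed ≤ 175: 70 ≤ 175 is true
  credits completed ≥ 1: 70 ≥ 1 is true
  leadership role held: no → false
  expected family contribution ≤ 56226 USD: 56696 ≤ 56226 is false
  credits completed > 92: 70 > 92 is false
  FAFSA on file: no → false
  state resident: no → false
  renewal applicant: no → false
Combine:
[1.1.1] true OR false = true
[1.1] NOT true = false
[1.2] false → true (antecedent false ⇒ implication holds) = true
[1.3.2.1] false AND true = false
[1.3.2] NOT false = true
[1.3] true OR true = true
[1] false AND true AND true = false
[2.1.1] true AND false = false
[2.1.2] false OR false = false
[2.1.3] false AND false AND false = false
[2.1] false OR false OR false = false
[2] NOT false = true
[root] false OR true = true
Overall: true → awarded

Awarded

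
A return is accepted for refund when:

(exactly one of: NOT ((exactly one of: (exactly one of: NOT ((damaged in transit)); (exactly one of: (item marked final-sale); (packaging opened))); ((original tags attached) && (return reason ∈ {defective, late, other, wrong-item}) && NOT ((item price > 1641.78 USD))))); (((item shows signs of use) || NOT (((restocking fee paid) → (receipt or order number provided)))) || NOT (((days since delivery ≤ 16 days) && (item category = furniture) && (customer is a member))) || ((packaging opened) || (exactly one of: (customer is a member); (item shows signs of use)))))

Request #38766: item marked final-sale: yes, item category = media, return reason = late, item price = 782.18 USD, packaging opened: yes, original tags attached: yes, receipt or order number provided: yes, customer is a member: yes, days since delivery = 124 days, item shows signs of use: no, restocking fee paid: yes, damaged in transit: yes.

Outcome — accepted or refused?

Accepted

Atomic conditions:
  damaged in transit: yes → true
  item marked final-sale: yes → true
  packaging opened: yes → true
  original tags attached: yes → true
  return reason ∈ {defective, late, other, wrong-item}: late is in the set → true
  item price > 1641.78 USD: 782.18 > 1641.78 is false
  item shows signs of use: no → false
  restocking fee paid: yes → true
  receipt or order number provided: yes → true
  days since delivery ≤ 16 days: 124 ≤ 16 is false
  item category = furniture: media == furniture is false
  customer is a member: yes → true
Combine:
[1.1.1.1] NOT true = false
[1.1.1.2] exactly-one(true, true) = false
[1.1.1] exactly-one(false, false) = false
[1.1.2.3] NOT false = true
[1.1.2] true AND true AND true = true
[1.1] exactly-one(false, true) = true
[1] NOT true = false
[2.1.2.1] true → true = true
[2.1.2] NOT true = false
[2.1] false OR false = false
[2.2.1] false AND false AND true = false
[2.2] NOT false = true
[2.3.2] exactly-one(true, false) = true
[2.3] true OR true = true
[2] false OR true OR true = true
[root] exactly-one(false, true) = true
Overall: true → accepted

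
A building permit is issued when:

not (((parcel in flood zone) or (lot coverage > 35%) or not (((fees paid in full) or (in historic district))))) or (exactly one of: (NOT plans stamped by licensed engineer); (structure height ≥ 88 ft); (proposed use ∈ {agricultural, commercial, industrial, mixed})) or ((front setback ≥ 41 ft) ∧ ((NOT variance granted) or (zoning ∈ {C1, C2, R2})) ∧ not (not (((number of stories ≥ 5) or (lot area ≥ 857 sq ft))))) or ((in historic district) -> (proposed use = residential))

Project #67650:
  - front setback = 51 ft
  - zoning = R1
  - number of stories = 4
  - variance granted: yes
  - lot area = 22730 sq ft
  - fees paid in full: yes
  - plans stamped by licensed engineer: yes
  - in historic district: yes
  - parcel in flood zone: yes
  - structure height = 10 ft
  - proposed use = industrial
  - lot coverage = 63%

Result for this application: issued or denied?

Issued

Atomic conditions:
  parcel in flood zone: yes → true
  lot coverage > 35%: 63 > 35 is true
  fees paid in full: yes → true
  in historic district: yes → true
  NOT plans stamped by licensed engineer: yes → false
  structure height ≥ 88 ft: 10 ≥ 88 is false
  proposed use ∈ {agricultural, commercial, industrial, mixed}: industrial is in the set → true
  front setback ≥ 41 ft: 51 ≥ 41 is true
  NOT variance granted: yes → false
  zoning ∈ {C1, C2, R2}: R1 is not in the set → false
  number of stories ≥ 5: 4 ≥ 5 is false
  lot area ≥ 857 sq ft: 22730 ≥ 857 is true
  proposed use = residential: industrial == residential is false
Combine:
[1.1.3.1] true OR true = true
[1.1.3] NOT true = false
[1.1] true OR true OR false = true
[1] NOT true = false
[2] exactly-one(false, false, true) = true
[3.2] false OR false = false
[3.3.1.1] false OR true = true
[3.3.1] NOT true = false
[3.3] NOT false = true
[3] true AND false AND true = false
[4] true → false = false
[root] false OR true OR false OR false = true
Overall: true → issued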